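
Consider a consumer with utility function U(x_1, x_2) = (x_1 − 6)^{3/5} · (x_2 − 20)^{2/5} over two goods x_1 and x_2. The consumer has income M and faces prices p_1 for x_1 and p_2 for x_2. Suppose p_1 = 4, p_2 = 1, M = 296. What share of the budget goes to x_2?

share on x_2 = 0.4081

Let x_1' = x_1−6, x_2' = x_2−20. MRS = (3/2)·x_2'/x_1' = p_1/p_2.
After buying the subsistence bundle (6, 20), a share 0.6 of the remaining income goes to x_1: x_1* = 6 + 0.6·(M − 6p_1 − 20p_2)/p_1.
Discretionary income = 296 − 6·4 − 20·1 = 252; x_1* = 6 + 0.6·252/4 = 43.8; x_2* = 20 + 0.4·252/1 = 120.8.
Expenditure on x_2: 1·120.8 = 120.8; share = 0.4081.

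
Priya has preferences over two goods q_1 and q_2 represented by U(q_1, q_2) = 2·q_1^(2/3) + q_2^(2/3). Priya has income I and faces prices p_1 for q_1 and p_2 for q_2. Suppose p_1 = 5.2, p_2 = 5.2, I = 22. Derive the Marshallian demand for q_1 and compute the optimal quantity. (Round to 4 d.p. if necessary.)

q_1* = 3.7607

MRS = MU_q_1/MU_q_2 = 2·(q_2/q_1)^(1/3). Set equal to p_1/p_2.
Solve for the ratio: q_2/q_1 = [(1/2)·p_1/p_2]^(3).
With the ratio pinned down, the budget gives q_1* = I/(p_1 + p_2·(q_2/q_1)) and q_2* = (q_2/q_1)·q_1*.
Numerically q_2/q_1 = 0.125, so q_1* = 22/(5.2 + 5.2·0.125) = 3.7607.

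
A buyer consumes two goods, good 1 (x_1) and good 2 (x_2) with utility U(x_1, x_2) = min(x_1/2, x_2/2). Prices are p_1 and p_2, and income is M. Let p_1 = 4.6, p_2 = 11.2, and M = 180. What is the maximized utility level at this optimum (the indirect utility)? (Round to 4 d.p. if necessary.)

V = 5.6962

With perfect complements, no substitution: consume in ratio x_1:x_2 = 2:2.
Budget: p_1·x_1 + p_2·x_1 = M, so (2·p_1 + 2·p_2)·x_1 = 2·M.
Demand: x_1*(p_1,p_2,M) = 2·M/(2·p_1 + 2·p_2), x_2* = 2·M/(2·p_1 + 2·p_2).
Here 2·4.6 + 2·11.2 = 31.6, giving x_1* = 11.3924 and x_2* = 11.3924.
Utility at the optimum: U(11.3924, 11.3924) = 5.6962.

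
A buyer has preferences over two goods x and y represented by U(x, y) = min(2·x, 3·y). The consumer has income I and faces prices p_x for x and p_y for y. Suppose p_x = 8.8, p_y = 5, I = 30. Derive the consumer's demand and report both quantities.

Demand: x*(p_x,p_y,I) = 3·I/(3·p_x + 2·p_y), y* = 2·I/(3·p_x + 2·p_y).
Here 3·8.8 + 2·5 = 36.4, giving x* = 2.4725 and y* = 1.6484.

x* = 2.4725, y* = 1.6484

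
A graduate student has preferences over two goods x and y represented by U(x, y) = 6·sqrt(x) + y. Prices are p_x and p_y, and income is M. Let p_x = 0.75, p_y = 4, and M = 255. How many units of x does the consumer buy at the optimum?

x* = 256

Utility is quasi-linear in y; the FOC for x is 3/√x = p_x/p_y.
Solve: √x = 3·p_y/p_x, so x*(p_x,p_y) = (3·p_y/p_x)², and y* = (M − p_x·x*)/p_y.
Plugging in: x* = (3·4/0.75)² = 256.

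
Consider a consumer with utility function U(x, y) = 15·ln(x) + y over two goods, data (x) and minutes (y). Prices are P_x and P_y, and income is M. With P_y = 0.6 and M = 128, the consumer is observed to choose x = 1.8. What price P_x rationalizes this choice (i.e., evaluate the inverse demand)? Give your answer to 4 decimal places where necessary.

P_x = 5

MU_x = 15/x, MU_y = 1. Tangency: 15/x = P_x/P_y.
So x*(P_x,P_y) = 15·P_y/P_x, independent of income; and y* = (M − 15·P_y)/P_y.
Set x* = 1.8 in the demand function and solve for P_x: P_x = 5.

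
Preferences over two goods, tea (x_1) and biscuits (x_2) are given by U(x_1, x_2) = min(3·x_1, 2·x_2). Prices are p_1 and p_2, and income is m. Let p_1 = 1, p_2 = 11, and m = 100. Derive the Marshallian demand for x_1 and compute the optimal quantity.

Leontief preferences: the optimum is at the kink where x_1/2 = x_2/3, i.e. x_2 = (3/2)·x_1.
Budget: p_1·x_1 + p_2·(3/2)·x_1 = m, so (2·p_1 + 3·p_2)·x_1 = 2·m.
Demand: x_1*(p_1,p_2,m) = 2·m/(2·p_1 + 3·p_2), x_2* = 3·m/(2·p_1 + 3·p_2).
Here 2·1 + 3·11 = 35, giving x_1* = 5.7143.

x_1* = 5.7143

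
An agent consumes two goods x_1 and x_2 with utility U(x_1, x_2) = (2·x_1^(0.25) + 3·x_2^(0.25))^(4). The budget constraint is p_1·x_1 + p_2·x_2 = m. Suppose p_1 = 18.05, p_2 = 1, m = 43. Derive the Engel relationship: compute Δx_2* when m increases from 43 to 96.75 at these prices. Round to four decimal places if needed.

MU_x_1 ∝ 2·x_1^(-0.75), MU_x_2 ∝ 3·x_2^(-0.75), so MRS = (2/3)·(x_2/x_1)^(0.75) = p_1/p_2.
Hence x_2/x_1 = ((3/2)·p_1/p_2)^(1/(0.75)), i.e. raised to the 4/3 power.
Substitute x_2 = (x_2/x_1)·x_1 into the budget: x_1* = m/(p_1 + p_2·(x_2/x_1)).
Numerically x_2/x_1 = 81.300139, so x_1* = 43/(18.05 + 1·81.300139) = 0.4328 and x_2* = 81.300139·0.4328 = 35.1877.
At m' = 96.75: x_2* = 79.1724. Change: 79.1724 − 35.1877 = 43.9847.

Δx_2* = 43.9847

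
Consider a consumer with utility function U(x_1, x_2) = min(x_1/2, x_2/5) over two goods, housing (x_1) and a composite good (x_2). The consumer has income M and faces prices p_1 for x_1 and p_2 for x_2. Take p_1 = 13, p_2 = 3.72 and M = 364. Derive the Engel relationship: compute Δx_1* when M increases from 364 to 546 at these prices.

Δx_1* = 8.1614

With perfect complements, no substitution: consume in ratio x_1:x_2 = 2:5.
Budget: p_1·x_1 + p_2·(5/2)·x_1 = M, so (2·p_1 + 5·p_2)·x_1 = 2·M.
Demand: x_1*(p_1,p_2,M) = 2·M/(2·p_1 + 5·p_2), x_2* = 5·M/(2·p_1 + 5·p_2).
Here 2·13 + 5·3.72 = 44.6, giving x_1* = 16.3229.
At M' = 546: x_1* = 24.4843. Change: 24.4843 − 16.3229 = 8.1614.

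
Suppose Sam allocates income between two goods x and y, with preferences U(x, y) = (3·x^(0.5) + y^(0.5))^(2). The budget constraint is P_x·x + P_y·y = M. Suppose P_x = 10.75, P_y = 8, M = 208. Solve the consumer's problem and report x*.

x* = 16.8352

Substitute y = (y/x)·x into the budget: x* = M/(P_x + P_y·(y/x)).
Numerically y/x = 0.200629, so x* = 208/(10.75 + 8·0.200629) = 16.8352.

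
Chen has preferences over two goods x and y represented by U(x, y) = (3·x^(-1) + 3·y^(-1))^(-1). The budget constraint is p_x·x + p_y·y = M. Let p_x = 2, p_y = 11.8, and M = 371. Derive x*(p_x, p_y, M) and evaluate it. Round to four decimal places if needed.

x* = 54.0975

Substitute y = (y/x)·x into the budget: x* = M/(p_x + p_y·(y/x)).
Numerically y/x = 0.411693, so x* = 371/(2 + 11.8·0.411693) = 54.0975.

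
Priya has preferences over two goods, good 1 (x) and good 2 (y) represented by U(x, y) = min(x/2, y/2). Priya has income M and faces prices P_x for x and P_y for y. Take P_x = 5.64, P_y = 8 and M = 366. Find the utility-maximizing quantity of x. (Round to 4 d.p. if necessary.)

x* = 26.8328

Demand: x*(P_x,P_y,M) = 2·M/(2·P_x + 2·P_y), y* = 2·M/(2·P_x + 2·P_y).
Here 2·5.64 + 2·8 = 27.28, giving x* = 26.8328.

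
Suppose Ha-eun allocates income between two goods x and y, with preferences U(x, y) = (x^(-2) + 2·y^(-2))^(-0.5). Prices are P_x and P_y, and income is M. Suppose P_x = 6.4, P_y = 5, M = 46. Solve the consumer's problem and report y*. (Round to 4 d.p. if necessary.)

y* = 4.7528

From the CES first-order condition, (1/2)·(y/x)^(3) = P_x/P_y.
Solve for the ratio: y/x = [2·P_x/P_y]^(1/3).
Substitute y = (y/x)·x into the budget: x* = M/(P_x + P_y·(y/x)).
Numerically y/x = 1.367981, so x* = 46/(6.4 + 5·1.367981) = 3.4743 and y* = 1.367981·3.4743 = 4.7528.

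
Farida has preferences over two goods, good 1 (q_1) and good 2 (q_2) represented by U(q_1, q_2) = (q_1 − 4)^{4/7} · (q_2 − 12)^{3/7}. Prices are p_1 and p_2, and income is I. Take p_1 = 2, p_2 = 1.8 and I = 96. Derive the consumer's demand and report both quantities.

q_1* = 22.9714, q_2* = 27.8095

Discretionary income = 96 − 4·2 − 12·1.8 = 66.4; q_1* = 4 + 4/7·66.4/2 = 22.9714; q_2* = 12 + 3/7·66.4/1.8 = 27.8095.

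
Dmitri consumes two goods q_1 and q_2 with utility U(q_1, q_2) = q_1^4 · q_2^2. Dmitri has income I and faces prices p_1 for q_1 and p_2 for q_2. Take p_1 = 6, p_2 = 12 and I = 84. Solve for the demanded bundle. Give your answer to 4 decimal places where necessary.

q_1* = 9.3333, q_2* = 2.3333

Tangency: MRS = 2·q_2/q_1 = p_1/p_2.
Rearranging, p_2·q_2 = (1/2)·p_1·q_1. Substituting into the budget gives p_1·q_1·(1 + (1/2)) = I.
Demand: q_1*(p_1,p_2,I) = 2/3·I/p_1 and q_2* = 1/3·I/p_2.
At p_1=6, p_2=12, I=84: q_1* = 2/3·84/6 = 9.3333, q_2* = 2.3333.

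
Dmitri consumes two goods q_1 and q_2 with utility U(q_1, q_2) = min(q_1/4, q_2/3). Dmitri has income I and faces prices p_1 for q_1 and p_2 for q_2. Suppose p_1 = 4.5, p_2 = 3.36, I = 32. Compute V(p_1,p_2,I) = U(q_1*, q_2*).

V = 1.1396

Demand: q_1*(p_1,p_2,I) = 4·I/(4·p_1 + 3·p_2), q_2* = 3·I/(4·p_1 + 3·p_2).
Here 4·4.5 + 3·3.36 = 28.08, giving q_1* = 4.5584 and q_2* = 3.4188.
Utility at the optimum: U(4.5584, 3.4188) = 1.1396.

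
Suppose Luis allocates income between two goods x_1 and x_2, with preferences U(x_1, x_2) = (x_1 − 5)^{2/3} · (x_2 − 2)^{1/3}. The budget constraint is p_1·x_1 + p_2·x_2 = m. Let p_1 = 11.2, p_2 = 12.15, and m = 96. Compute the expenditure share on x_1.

share on x_1 = 0.6924

This is Cobb-Douglas in (x_1−5, x_2−2): tangency gives 2/3·p_2·(x_2−2) = 1/3·p_1·(x_1−5).
After buying the subsistence bundle (5, 2), a share 2/3 of the remaining income goes to x_1: x_1* = 5 + 2/3·(m − 5p_1 − 2p_2)/p_1.
Discretionary income = 96 − 5·11.2 − 2·12.15 = 15.7; x_1* = 5 + 2/3·15.7/11.2 = 5.9345; x_2* = 2 + 1/3·15.7/12.15 = 2.4307.
Expenditure on x_1: 11.2·5.9345 = 66.4667; share = 0.6924.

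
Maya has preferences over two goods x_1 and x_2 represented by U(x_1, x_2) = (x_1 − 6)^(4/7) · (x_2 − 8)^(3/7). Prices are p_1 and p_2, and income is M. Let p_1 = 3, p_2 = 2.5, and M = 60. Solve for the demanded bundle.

MRS = (4/3)·(x_2−8)/(x_1−6). Tangency with p_1/p_2 gives x_2−8 = (3/4)·(p_1/p_2)·(x_1−6).
Substituting into the budget: x_1* = 6 + 4/7·(M − 6·p_1 − 8·p_2)/p_1, and x_2* = 8 + 3/7·(…)/p_2.
Discretionary income = 60 − 6·3 − 8·2.5 = 22; x_1* = 6 + 4/7·22/3 = 10.1905; x_2* = 8 + 3/7·22/2.5 = 11.7714.

x_1* = 10.1905, x_2* = 11.7714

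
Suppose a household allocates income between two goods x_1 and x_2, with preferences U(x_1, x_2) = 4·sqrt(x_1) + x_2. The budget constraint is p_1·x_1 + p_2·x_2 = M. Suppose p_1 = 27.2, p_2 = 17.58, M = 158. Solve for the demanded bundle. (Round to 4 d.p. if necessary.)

x_1* = 1.6709, x_2* = 6.4022

MU_x_1 = 2/√x_1, MU_x_2 = 1. Tangency: 2/√x_1 = p_1/p_2.
Solve: √x_1 = 2·p_2/p_1, so x_1*(p_1,p_2) = (2·p_2/p_1)², and x_2* = (M − p_1·x_1*)/p_2.
Plugging in: x_1* = (2·17.58/27.2)² = 1.6709, x_2* = 6.4022.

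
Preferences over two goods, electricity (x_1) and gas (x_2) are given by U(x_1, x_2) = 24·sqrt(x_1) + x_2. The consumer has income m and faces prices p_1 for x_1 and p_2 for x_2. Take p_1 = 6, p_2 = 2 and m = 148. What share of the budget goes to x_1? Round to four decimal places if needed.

Plugging in: x_1* = (12·2/6)² = 16, x_2* = 26.
Expenditure on x_1: 6·16 = 96; share = 0.6486.

share on x_1 = 0.6486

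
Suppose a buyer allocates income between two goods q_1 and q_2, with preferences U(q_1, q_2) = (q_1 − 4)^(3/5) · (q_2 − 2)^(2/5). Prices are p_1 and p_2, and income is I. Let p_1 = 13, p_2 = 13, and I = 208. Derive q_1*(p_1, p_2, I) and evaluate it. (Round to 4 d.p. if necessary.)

q_1* = 10

Let q_1' = q_1−4, q_2' = q_2−2. MRS = (3/2)·q_2'/q_1' = p_1/p_2.
After buying the subsistence bundle (4, 2), a share 0.6 of the remaining income goes to q_1: q_1* = 4 + 0.6·(I − 4p_1 − 2p_2)/p_1.
Discretionary income = 208 − 4·13 − 2·13 = 130; q_1* = 4 + 0.6·130/13 = 10.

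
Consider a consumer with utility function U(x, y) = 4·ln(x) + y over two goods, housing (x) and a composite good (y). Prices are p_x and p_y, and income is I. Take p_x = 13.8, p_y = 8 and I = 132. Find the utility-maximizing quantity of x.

x* = 2.3188

MU_x = 4/x, MU_y = 1. Tangency: 4/x = p_x/p_y.
So x*(p_x,p_y) = 4·p_y/p_x, independent of income; and y* = (I − 4·p_y)/p_y.
At the given prices: x* = 4·8/13.8 = 2.3188.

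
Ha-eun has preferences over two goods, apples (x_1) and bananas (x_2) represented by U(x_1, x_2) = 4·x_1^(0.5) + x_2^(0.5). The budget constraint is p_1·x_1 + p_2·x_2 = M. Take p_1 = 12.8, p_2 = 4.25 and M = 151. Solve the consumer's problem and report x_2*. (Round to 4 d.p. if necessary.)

MRS = MU_x_1/MU_x_2 = 4·(x_2/x_1)^(0.5). Set equal to p_1/p_2.
Hence x_2/x_1 = ((1/4)·p_1/p_2)^(1/(0.5)), i.e. raised to the 2 power.
Substitute x_2 = (x_2/x_1)·x_1 into the budget: x_1* = M/(p_1 + p_2·(x_2/x_1)).
Numerically x_2/x_1 = 0.56692, so x_1* = 151/(12.8 + 4.25·0.56692) = 9.9281 and x_2* = 0.56692·9.9281 = 5.6284.

x_2* = 5.6284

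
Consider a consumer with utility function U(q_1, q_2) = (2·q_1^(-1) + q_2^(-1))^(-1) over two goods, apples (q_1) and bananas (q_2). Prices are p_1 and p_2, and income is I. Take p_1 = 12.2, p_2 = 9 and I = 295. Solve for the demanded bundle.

MRS = MU_q_1/MU_q_2 = 2·(q_2/q_1)^(2). Set equal to p_1/p_2.
Solve for the ratio: q_2/q_1 = [(1/2)·p_1/p_2]^(0.5).
Substitute q_2 = (q_2/q_1)·q_1 into the budget: q_1* = I/(p_1 + p_2·(q_2/q_1)).
Numerically q_2/q_1 = 0.823273, so q_1* = 295/(12.2 + 9·0.823273) = 15.0438 and q_2* = 0.823273·15.0438 = 12.3851.

q_1* = 15.0438, q_2* = 12.3851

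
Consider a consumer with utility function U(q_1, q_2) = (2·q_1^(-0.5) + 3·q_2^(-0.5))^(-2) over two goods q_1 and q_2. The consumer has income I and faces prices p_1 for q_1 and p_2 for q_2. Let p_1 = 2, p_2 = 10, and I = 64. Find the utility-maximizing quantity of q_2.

MRS = MU_q_1/MU_q_2 = (2/3)·(q_2/q_1)^(1.5). Set equal to p_1/p_2.
Hence q_2/q_1 = ((3/2)·p_1/p_2)^(1/(1.5)), i.e. raised to the 2/3 power.
Substitute q_2 = (q_2/q_1)·q_1 into the budget: q_1* = I/(p_1 + p_2·(q_2/q_1)).
Numerically q_2/q_1 = 0.44814, so q_1* = 64/(2 + 10·0.44814) = 9.8744 and q_2* = 0.44814·9.8744 = 4.4251.

q_2* = 4.4251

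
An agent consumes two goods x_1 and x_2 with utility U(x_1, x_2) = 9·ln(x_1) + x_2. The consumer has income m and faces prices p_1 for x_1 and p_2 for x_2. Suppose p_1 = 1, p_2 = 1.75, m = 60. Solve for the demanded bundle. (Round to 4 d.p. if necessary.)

At the given prices: x_1* = 9·1.75/1 = 15.75, and x_2* = 25.2857.

x_1* = 15.75, x_2* = 25.2857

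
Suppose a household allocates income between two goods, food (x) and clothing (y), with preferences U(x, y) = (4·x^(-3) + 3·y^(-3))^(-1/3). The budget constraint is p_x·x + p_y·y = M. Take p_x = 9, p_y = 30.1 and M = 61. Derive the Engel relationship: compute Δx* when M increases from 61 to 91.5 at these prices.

From the CES first-order condition, (4/3)·(y/x)^(4) = p_x/p_y.
Hence y/x = ((3/4)·p_x/p_y)^(1/(4)), i.e. raised to the 0.25 power.
With the ratio pinned down, the budget gives x* = M/(p_x + p_y·(y/x)) and y* = (y/x)·x*.
Numerically y/x = 0.688152, so x* = 61/(9 + 30.1·0.688152) = 2.0529.
At M' = 91.5: x* = 3.0794. Change: 3.0794 − 2.0529 = 1.0265.

Δx* = 1.0265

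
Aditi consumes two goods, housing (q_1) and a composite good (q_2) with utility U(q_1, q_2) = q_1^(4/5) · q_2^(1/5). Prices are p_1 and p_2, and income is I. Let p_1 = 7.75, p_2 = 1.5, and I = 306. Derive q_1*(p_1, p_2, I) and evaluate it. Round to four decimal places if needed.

q_1* = 31.5871

Tangency: MRS = 4·q_2/q_1 = p_1/p_2.
Rearranging, p_2·q_2 = (1/4)·p_1·q_1. Substituting into the budget gives p_1·q_1·(1 + (1/4)) = I.
Demand: q_1*(p_1,p_2,I) = 0.8·I/p_1 and q_2* = 0.2·I/p_2.
At p_1=7.75, p_2=1.5, I=306: q_1* = 0.8·306/7.75 = 31.5871.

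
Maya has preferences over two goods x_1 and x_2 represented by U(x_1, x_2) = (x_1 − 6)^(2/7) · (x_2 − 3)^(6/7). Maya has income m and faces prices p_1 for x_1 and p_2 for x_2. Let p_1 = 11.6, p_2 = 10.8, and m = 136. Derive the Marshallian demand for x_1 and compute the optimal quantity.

This is Cobb-Douglas in (x_1−6, x_2−3): tangency gives 2/7·p_2·(x_2−3) = 6/7·p_1·(x_1−6).
After buying the subsistence bundle (6, 3), a share 0.25 of the remaining income goes to x_1: x_1* = 6 + 0.25·(m − 6p_1 − 3p_2)/p_1.
Discretionary income = 136 − 6·11.6 − 3·10.8 = 34; x_1* = 6 + 0.25·34/11.6 = 6.7328.

x_1* = 6.7328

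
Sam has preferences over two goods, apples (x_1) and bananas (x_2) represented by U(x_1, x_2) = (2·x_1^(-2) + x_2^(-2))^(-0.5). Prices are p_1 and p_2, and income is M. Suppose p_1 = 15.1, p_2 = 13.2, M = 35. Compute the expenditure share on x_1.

From the CES first-order condition, 2·(x_2/x_1)^(3) = p_1/p_2.
Hence x_2/x_1 = ((1/2)·p_1/p_2)^(1/(3)), i.e. raised to the 1/3 power.
With the ratio pinned down, the budget gives x_1* = M/(p_1 + p_2·(x_2/x_1)) and x_2* = (x_2/x_1)·x_1*.
Numerically x_2/x_1 = 0.830088, so x_1* = 35/(15.1 + 13.2·0.830088) = 1.3432 and x_2* = 0.830088·1.3432 = 1.115.
Expenditure on x_1: 15.1·1.3432 = 20.2823; share = 0.5795.

share on x_1 = 0.5795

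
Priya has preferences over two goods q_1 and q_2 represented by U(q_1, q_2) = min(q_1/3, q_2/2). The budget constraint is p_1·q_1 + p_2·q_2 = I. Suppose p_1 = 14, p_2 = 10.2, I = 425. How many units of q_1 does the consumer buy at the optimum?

With perfect complements, no substitution: consume in ratio q_1:q_2 = 3:2.
Budget: p_1·q_1 + p_2·(2/3)·q_1 = I, so (3·p_1 + 2·p_2)·q_1 = 3·I.
Demand: q_1*(p_1,p_2,I) = 3·I/(3·p_1 + 2·p_2), q_2* = 2·I/(3·p_1 + 2·p_2).
Here 3·14 + 2·10.2 = 62.4, giving q_1* = 20.4327.

q_1* = 20.4327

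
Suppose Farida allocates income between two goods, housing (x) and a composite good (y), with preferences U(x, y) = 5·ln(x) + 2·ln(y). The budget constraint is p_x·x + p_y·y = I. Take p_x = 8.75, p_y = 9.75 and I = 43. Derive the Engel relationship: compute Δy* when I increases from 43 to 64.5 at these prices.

Demand: x*(p_x,p_y,I) = 5/7·I/p_x and y* = 2/7·I/p_y.
At p_x=8.75, p_y=9.75, I=43: y* = 2/7·43/9.75 = 1.2601.
At I' = 64.5: y* = 1.8901. Change: 1.8901 − 1.2601 = 0.63.

Δy* = 0.63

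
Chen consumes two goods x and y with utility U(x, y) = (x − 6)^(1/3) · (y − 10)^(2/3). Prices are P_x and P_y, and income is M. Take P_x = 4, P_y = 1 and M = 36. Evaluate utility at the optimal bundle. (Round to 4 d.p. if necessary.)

V = 0.6667

MRS = (1/2)·(y−10)/(x−6). Tangency with P_x/P_y gives y−10 = 2·(P_x/P_y)·(x−6).
After buying the subsistence bundle (6, 10), a share 1/3 of the remaining income goes to x: x* = 6 + 1/3·(M − 6P_x − 10P_y)/P_x.
Discretionary income = 36 − 6·4 − 10·1 = 2; x* = 6 + 1/3·2/4 = 6.1667; y* = 10 + 2/3·2/1 = 11.3333.
Utility at the optimum: U(6.1667, 11.3333) = 0.6667.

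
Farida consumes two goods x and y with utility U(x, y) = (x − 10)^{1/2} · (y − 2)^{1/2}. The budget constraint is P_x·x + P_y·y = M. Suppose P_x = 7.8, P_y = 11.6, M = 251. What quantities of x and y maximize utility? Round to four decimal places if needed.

x* = 19.6026, y* = 8.4569

Let x' = x−10, y' = y−2. MRS = y'/x' = P_x/P_y.
After buying the subsistence bundle (10, 2), a share 0.5 of the remaining income goes to x: x* = 10 + 0.5·(M − 10P_x − 2P_y)/P_x.
Discretionary income = 251 − 10·7.8 − 2·11.6 = 149.8; x* = 10 + 0.5·149.8/7.8 = 19.6026; y* = 2 + 0.5·149.8/11.6 = 8.4569.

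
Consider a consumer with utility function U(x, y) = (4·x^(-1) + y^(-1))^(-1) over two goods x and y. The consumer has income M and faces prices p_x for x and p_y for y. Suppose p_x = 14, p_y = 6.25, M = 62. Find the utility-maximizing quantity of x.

MRS = MU_x/MU_y = 4·(y/x)^(2). Set equal to p_x/p_y.
Hence y/x = ((1/4)·p_x/p_y)^(1/(2)), i.e. raised to the 0.5 power.
With the ratio pinned down, the budget gives x* = M/(p_x + p_y·(y/x)) and y* = (y/x)·x*.
Numerically y/x = 0.748331, so x* = 62/(14 + 6.25·0.748331) = 3.3196.

x* = 3.3196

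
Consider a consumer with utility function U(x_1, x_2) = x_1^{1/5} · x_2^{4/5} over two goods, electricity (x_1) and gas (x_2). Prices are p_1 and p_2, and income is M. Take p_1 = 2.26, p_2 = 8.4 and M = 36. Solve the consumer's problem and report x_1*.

x_1* = 3.1858

MU_x_1/MU_x_2 = (0.2·x_2)/(0.8·x_1); tangency sets this equal to p_1/p_2.
Rearranging, p_2·x_2 = 4·p_1·x_1. Substituting into the budget gives p_1·x_1·(1 + 4) = M.
Demand: x_1*(p_1,p_2,M) = 0.2·M/p_1 and x_2* = 0.8·M/p_2.
At p_1=2.26, p_2=8.4, M=36: x_1* = 0.2·36/2.26 = 3.1858.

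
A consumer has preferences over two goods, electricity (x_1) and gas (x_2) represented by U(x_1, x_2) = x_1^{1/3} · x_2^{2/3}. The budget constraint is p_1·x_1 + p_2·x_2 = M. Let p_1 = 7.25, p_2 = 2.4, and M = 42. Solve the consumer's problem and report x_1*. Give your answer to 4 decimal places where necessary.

Tangency: MRS = (1/2)·x_2/x_1 = p_1/p_2.
So 1/3·p_2·x_2 = 2/3·p_1·x_1; combined with the budget, a share 1/3 of income goes to x_1.
Demand: x_1*(p_1,p_2,M) = 1/3·M/p_1 and x_2* = 2/3·M/p_2.
At p_1=7.25, p_2=2.4, M=42: x_1* = 1/3·42/7.25 = 1.931.

x_1* = 1.931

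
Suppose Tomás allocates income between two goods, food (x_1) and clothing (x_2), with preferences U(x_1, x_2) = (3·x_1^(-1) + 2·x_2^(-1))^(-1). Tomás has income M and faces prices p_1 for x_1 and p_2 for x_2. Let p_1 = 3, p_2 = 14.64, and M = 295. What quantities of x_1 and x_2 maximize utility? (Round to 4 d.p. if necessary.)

x_1* = 35.0727, x_2* = 12.9632

MRS = MU_x_1/MU_x_2 = (3/2)·(x_2/x_1)^(2). Set equal to p_1/p_2.
Solve for the ratio: x_2/x_1 = [(2/3)·p_1/p_2]^(0.5).
Substitute x_2 = (x_2/x_1)·x_1 into the budget: x_1* = M/(p_1 + p_2·(x_2/x_1)).
Numerically x_2/x_1 = 0.369611, so x_1* = 295/(3 + 14.64·0.369611) = 35.0727 and x_2* = 0.369611·35.0727 = 12.9632.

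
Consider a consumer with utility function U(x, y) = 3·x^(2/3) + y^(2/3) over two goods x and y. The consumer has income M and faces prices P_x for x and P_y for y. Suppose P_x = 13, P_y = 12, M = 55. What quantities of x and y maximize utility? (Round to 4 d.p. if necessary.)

MRS = MU_x/MU_y = 3·(y/x)^(1/3). Set equal to P_x/P_y.
Solve for the ratio: y/x = [(1/3)·P_x/P_y]^(3).
With the ratio pinned down, the budget gives x* = M/(P_x + P_y·(y/x)) and y* = (y/x)·x*.
Numerically y/x = 0.047089, so x* = 55/(13 + 12·0.047089) = 4.0545 and y* = 0.047089·4.0545 = 0.1909.

x* = 4.0545, y* = 0.1909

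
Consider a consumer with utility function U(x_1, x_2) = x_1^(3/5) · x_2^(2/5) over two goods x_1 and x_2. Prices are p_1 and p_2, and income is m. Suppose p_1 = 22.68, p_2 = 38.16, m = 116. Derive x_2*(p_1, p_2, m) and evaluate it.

x_2* = 1.2159

MU_x_1/MU_x_2 = (0.6·x_2)/(0.4·x_1); tangency sets this equal to p_1/p_2.
So 0.6·p_2·x_2 = 0.4·p_1·x_1; combined with the budget, a share 0.6 of income goes to x_1.
Demand: x_1*(p_1,p_2,m) = 0.6·m/p_1 and x_2* = 0.4·m/p_2.
At p_1=22.68, p_2=38.16, m=116: x_2* = 0.4·116/38.16 = 1.2159.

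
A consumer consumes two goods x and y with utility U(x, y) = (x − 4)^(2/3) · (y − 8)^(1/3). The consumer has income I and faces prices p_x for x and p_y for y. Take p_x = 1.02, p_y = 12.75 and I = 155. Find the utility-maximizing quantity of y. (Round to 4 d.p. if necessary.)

Let x' = x−4, y' = y−8. MRS = 2·y'/x' = p_x/p_y.
After buying the subsistence bundle (4, 8), a share 2/3 of the remaining income goes to x: x* = 4 + 2/3·(I − 4p_x − 8p_y)/p_x.
Discretionary income = 155 − 4·1.02 − 8·12.75 = 48.92; y* = 8 + 1/3·48.92/12.75 = 9.279.

y* = 9.279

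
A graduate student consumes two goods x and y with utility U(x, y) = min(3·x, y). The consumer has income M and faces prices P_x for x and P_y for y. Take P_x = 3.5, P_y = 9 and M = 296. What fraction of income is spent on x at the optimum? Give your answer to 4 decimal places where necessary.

share on x = 0.1148

Demand: x*(P_x,P_y,M) = M/(P_x + 3·P_y), y* = 3·M/(P_x + 3·P_y).
Here 3.5 + 3·9 = 30.5, giving x* = 9.7049 and y* = 29.1148.
Expenditure on x: 3.5·9.7049 = 33.9672; share = 0.1148.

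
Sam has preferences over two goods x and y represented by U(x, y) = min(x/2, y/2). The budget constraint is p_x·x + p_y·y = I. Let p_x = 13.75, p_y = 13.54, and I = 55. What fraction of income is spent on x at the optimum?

share on x = 0.5038

Leontief preferences: the optimum is at the kink where x/2 = y/2, i.e. y = x.
Budget: p_x·x + p_y·x = I, so (2·p_x + 2·p_y)·x = 2·I.
Demand: x*(p_x,p_y,I) = 2·I/(2·p_x + 2·p_y), y* = 2·I/(2·p_x + 2·p_y).
Here 2·13.75 + 2·13.54 = 54.58, giving x* = 2.0154 and y* = 2.0154.
Expenditure on x: 13.75·2.0154 = 27.7116; share = 0.5038.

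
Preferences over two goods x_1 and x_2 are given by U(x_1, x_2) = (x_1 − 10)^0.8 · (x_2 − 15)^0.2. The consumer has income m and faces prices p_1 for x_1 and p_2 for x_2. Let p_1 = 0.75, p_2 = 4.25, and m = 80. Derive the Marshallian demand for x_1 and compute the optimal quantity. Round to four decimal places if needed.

This is Cobb-Douglas in (x_1−10, x_2−15): tangency gives 0.8·p_2·(x_2−15) = 0.2·p_1·(x_1−10).
Substituting into the budget: x_1* = 10 + 0.8·(m − 10·p_1 − 15·p_2)/p_1, and x_2* = 15 + 0.2·(…)/p_2.
Discretionary income = 80 − 10·0.75 − 15·4.25 = 8.75; x_1* = 10 + 0.8·8.75/0.75 = 19.3333.

x_1* = 19.3333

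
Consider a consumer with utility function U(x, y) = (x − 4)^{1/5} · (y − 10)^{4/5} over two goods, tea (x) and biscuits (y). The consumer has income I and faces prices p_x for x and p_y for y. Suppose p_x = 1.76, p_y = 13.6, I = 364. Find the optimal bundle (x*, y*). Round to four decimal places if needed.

This is Cobb-Douglas in (x−4, y−10): tangency gives 0.2·p_y·(y−10) = 0.8·p_x·(x−4).
After buying the subsistence bundle (4, 10), a share 0.2 of the remaining income goes to x: x* = 4 + 0.2·(I − 4p_x − 10p_y)/p_x.
Discretionary income = 364 − 4·1.76 − 10·13.6 = 220.96; x* = 4 + 0.2·220.96/1.76 = 29.1091; y* = 10 + 0.8·220.96/13.6 = 22.9976.

x* = 29.1091, y* = 22.9976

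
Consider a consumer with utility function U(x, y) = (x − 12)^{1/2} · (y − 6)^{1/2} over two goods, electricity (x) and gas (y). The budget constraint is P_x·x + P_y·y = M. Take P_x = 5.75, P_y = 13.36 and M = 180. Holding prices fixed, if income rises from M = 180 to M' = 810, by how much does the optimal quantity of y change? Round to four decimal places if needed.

Δy* = 23.5778

After buying the subsistence bundle (12, 6), a share 0.5 of the remaining income goes to x: x* = 12 + 0.5·(M − 12P_x − 6P_y)/P_x.
Discretionary income = 180 − 12·5.75 − 6·13.36 = 30.84; y* = 6 + 0.5·30.84/13.36 = 7.1542.
At M' = 810: y* = 30.732. Change: 30.732 − 7.1542 = 23.5778.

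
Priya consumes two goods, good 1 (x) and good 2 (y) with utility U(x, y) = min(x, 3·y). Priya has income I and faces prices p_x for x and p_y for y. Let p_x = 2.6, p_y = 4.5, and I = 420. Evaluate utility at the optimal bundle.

V = 102.439

Leontief preferences: the optimum is at the kink where x/3 = y/1, i.e. y = (1/3)·x.
Budget: p_x·x + p_y·(1/3)·x = I, so (3·p_x + p_y)·x = 3·I.
Demand: x*(p_x,p_y,I) = 3·I/(3·p_x + p_y), y* = I/(3·p_x + p_y).
Here 3·2.6 + 4.5 = 12.3, giving x* = 102.439 and y* = 34.1463.
Utility at the optimum: U(102.439, 34.1463) = 102.439.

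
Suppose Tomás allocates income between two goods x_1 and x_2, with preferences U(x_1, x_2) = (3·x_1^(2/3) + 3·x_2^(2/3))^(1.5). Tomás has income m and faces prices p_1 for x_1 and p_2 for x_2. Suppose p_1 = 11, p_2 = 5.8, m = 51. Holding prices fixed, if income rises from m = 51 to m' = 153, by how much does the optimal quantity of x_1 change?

Δx_1* = 2.0172

MRS = MU_x_1/MU_x_2 = (x_2/x_1)^(1/3). Set equal to p_1/p_2.
Solve for the ratio: x_2/x_1 = [p_1/p_2]^(3).
With the ratio pinned down, the budget gives x_1* = m/(p_1 + p_2·(x_2/x_1)) and x_2* = (x_2/x_1)·x_1*.
Numerically x_2/x_1 = 6.821723, so x_1* = 51/(11 + 5.8·6.821723) = 1.0086.
At m' = 153: x_1* = 3.0257. Change: 3.0257 − 1.0086 = 2.0172.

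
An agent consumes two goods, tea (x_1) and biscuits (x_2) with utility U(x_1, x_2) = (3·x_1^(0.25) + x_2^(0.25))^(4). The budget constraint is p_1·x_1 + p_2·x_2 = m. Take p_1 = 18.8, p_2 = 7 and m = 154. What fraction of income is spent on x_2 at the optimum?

share on x_2 = 0.2431

With the ratio pinned down, the budget gives x_1* = m/(p_1 + p_2·(x_2/x_1)) and x_2* = (x_2/x_1)·x_1*.
Numerically x_2/x_1 = 0.862816, so x_1* = 154/(18.8 + 7·0.862816) = 6.1998 and x_2* = 0.862816·6.1998 = 5.3492.
Expenditure on x_2: 7·5.3492 = 37.4447; share = 0.2431.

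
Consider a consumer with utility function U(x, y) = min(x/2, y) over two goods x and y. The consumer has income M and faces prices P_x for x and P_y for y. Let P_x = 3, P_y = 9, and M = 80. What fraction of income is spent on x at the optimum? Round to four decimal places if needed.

share on x = 0.4

With perfect complements, no substitution: consume in ratio x:y = 2:1.
Budget: P_x·x + P_y·(1/2)·x = M, so (2·P_x + P_y)·x = 2·M.
Demand: x*(P_x,P_y,M) = 2·M/(2·P_x + P_y), y* = M/(2·P_x + P_y).
Here 2·3 + 9 = 15, giving x* = 10.6667 and y* = 5.3333.
Expenditure on x: 3·10.6667 = 32; share = 0.4.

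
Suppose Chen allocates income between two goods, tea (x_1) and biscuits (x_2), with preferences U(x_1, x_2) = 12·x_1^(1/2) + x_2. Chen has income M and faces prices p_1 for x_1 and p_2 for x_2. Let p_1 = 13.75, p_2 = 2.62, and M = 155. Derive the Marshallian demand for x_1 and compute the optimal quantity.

x_1* = 1.3071

MU_x_1 = 6/√x_1, MU_x_2 = 1. Tangency: 6/√x_1 = p_1/p_2.
Thus x_1* = (6·p_2/p_1)² — independent of M — with the rest of income spent on x_2.
Plugging in: x_1* = (6·2.62/13.75)² = 1.3071.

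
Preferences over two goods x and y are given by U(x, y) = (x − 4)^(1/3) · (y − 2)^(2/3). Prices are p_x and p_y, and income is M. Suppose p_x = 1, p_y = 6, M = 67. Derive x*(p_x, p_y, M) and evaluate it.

x* = 21

This is Cobb-Douglas in (x−4, y−2): tangency gives 1/3·p_y·(y−2) = 2/3·p_x·(x−4).
Substituting into the budget: x* = 4 + 1/3·(M − 4·p_x − 2·p_y)/p_x, and y* = 2 + 2/3·(…)/p_y.
Discretionary income = 67 − 4·1 − 2·6 = 51; x* = 4 + 1/3·51/1 = 21.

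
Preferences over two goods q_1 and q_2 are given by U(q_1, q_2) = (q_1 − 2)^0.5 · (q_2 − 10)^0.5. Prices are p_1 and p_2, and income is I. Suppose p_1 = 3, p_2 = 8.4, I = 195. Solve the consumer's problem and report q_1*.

q_1* = 19.5

This is Cobb-Douglas in (q_1−2, q_2−10): tangency gives 0.5·p_2·(q_2−10) = 0.5·p_1·(q_1−2).
After buying the subsistence bundle (2, 10), a share 0.5 of the remaining income goes to q_1: q_1* = 2 + 0.5·(I − 2p_1 − 10p_2)/p_1.
Discretionary income = 195 − 2·3 − 10·8.4 = 105; q_1* = 2 + 0.5·105/3 = 19.5.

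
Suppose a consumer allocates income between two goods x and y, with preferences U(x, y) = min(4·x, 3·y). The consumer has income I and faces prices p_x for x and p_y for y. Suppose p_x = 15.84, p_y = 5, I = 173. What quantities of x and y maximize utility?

Demand: x*(p_x,p_y,I) = 3·I/(3·p_x + 4·p_y), y* = 4·I/(3·p_x + 4·p_y).
Here 3·15.84 + 4·5 = 67.52, giving x* = 7.6866 and y* = 10.2488.

x* = 7.6866, y* = 10.2488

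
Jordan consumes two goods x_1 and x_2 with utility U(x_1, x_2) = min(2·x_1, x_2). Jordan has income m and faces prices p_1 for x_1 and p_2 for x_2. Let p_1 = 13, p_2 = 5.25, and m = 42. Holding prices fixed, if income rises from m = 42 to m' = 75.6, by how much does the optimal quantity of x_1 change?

Δx_1* = 1.4298

Demand: x_1*(p_1,p_2,m) = m/(p_1 + 2·p_2), x_2* = 2·m/(p_1 + 2·p_2).
Here 13 + 2·5.25 = 23.5, giving x_1* = 1.7872.
At m' = 75.6: x_1* = 3.217. Change: 3.217 − 1.7872 = 1.4298.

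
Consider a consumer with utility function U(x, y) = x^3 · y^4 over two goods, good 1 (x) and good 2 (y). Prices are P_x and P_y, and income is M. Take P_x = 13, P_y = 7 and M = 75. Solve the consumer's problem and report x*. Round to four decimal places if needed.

x* = 2.4725

The MRS is (3/4)·y/x. Set MRS = P_x/P_y.
Rearranging, P_y·y = (4/3)·P_x·x. Substituting into the budget gives P_x·x·(1 + (4/3)) = M.
Demand: x*(P_x,P_y,M) = 3/7·M/P_x and y* = 4/7·M/P_y.
At P_x=13, P_y=7, M=75: x* = 3/7·75/13 = 2.4725.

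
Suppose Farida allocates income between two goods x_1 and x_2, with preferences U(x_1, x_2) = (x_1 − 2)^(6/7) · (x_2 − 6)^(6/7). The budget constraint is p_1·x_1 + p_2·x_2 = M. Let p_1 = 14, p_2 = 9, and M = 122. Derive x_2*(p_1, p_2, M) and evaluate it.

x_2* = 8.2222

This is Cobb-Douglas in (x_1−2, x_2−6): tangency gives 6/7·p_2·(x_2−6) = 6/7·p_1·(x_1−2).
After buying the subsistence bundle (2, 6), a share 0.5 of the remaining income goes to x_1: x_1* = 2 + 0.5·(M − 2p_1 − 6p_2)/p_1.
Discretionary income = 122 − 2·14 − 6·9 = 40; x_2* = 6 + 0.5·40/9 = 8.2222.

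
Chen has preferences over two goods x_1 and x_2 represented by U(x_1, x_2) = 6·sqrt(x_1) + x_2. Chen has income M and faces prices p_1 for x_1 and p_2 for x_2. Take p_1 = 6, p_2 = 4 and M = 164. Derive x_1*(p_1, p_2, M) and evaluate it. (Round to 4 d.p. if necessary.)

Utility is quasi-linear in x_2; the FOC for x_1 is 3/√x_1 = p_1/p_2.
Solve: √x_1 = 3·p_2/p_1, so x_1*(p_1,p_2) = (3·p_2/p_1)², and x_2* = (M − p_1·x_1*)/p_2.
Plugging in: x_1* = (3·4/6)² = 4.

x_1* = 4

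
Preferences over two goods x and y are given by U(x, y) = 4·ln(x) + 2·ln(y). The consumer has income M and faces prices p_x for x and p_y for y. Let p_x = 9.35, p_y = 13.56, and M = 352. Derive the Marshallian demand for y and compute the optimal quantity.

Demand: x*(p_x,p_y,M) = 2/3·M/p_x and y* = 1/3·M/p_y.
At p_x=9.35, p_y=13.56, M=352: y* = 1/3·352/13.56 = 8.6529.

y* = 8.6529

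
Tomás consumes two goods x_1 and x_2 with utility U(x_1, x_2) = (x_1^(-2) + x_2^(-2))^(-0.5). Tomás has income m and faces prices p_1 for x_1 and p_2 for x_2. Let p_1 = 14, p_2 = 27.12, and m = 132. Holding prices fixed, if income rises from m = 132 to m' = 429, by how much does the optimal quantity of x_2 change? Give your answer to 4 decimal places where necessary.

With the ratio pinned down, the budget gives x_1* = m/(p_1 + p_2·(x_2/x_1)) and x_2* = (x_2/x_1)·x_1*.
Numerically x_2/x_1 = 0.802194, so x_1* = 132/(14 + 27.12·0.802194) = 3.6917 and x_2* = 0.802194·3.6917 = 2.9615.
At m' = 429: x_2* = 9.6248. Change: 9.6248 − 2.9615 = 6.6634.

Δx_2* = 6.6634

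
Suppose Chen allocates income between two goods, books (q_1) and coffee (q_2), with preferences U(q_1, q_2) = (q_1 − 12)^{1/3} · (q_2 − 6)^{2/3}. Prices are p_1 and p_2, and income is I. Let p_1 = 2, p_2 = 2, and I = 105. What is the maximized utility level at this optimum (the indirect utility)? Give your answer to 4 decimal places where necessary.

Let q_1' = q_1−12, q_2' = q_2−6. MRS = (1/2)·q_2'/q_1' = p_1/p_2.
After buying the subsistence bundle (12, 6), a share 1/3 of the remaining income goes to q_1: q_1* = 12 + 1/3·(I − 12p_1 − 6p_2)/p_1.
Discretionary income = 105 − 12·2 − 6·2 = 69; q_1* = 12 + 1/3·69/2 = 23.5; q_2* = 6 + 2/3·69/2 = 29.
Utility at the optimum: U(23.5, 29) = 18.2551.

V = 18.2551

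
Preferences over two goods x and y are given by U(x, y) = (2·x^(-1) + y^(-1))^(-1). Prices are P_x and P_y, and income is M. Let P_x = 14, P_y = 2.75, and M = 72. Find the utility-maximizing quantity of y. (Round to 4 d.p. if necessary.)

MRS = MU_x/MU_y = 2·(y/x)^(2). Set equal to P_x/P_y.
Solve for the ratio: y/x = [(1/2)·P_x/P_y]^(0.5).
With the ratio pinned down, the budget gives x* = M/(P_x + P_y·(y/x)) and y* = (y/x)·x*.
Numerically y/x = 1.595448, so x* = 72/(14 + 2.75·1.595448) = 3.9157 and y* = 1.595448·3.9157 = 6.2473.

y* = 6.2473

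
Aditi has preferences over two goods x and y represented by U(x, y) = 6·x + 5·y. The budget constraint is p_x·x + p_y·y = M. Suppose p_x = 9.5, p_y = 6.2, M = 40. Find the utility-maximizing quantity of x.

Linear utility — the consumer picks whichever good has higher MU/price: 6/9.5 = 0.6316 vs 5/6.2 = 0.8065.
y gives more utility per dollar, so spend all income on y: y* = M/p_y, x* = 0.
Numerically: x* = 0, y* = 6.4516.

x* = 0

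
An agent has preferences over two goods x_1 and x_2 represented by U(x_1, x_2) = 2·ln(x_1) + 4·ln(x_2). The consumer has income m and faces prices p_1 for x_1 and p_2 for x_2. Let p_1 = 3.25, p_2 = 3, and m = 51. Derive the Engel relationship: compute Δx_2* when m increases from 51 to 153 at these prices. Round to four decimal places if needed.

Tangency: MRS = (1/2)·x_2/x_1 = p_1/p_2.
Rearranging, p_2·x_2 = 2·p_1·x_1. Substituting into the budget gives p_1·x_1·(1 + 2) = m.
Demand: x_1*(p_1,p_2,m) = 1/3·m/p_1 and x_2* = 2/3·m/p_2.
At p_1=3.25, p_2=3, m=51: x_2* = 2/3·51/3 = 11.3333.
At m' = 153: x_2* = 34. Change: 34 − 11.3333 = 22.6667.

Δx_2* = 22.6667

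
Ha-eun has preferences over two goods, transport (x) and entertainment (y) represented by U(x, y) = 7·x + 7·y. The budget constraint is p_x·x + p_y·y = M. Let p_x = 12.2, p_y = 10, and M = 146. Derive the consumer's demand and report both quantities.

x* = 0, y* = 14.6

Perfect substitutes: compare marginal utility per dollar. 7/p_x vs 7/p_y → 0.5738 vs 0.7.
y gives more utility per dollar, so spend all income on y: y* = M/p_y, x* = 0.
Numerically: x* = 0, y* = 14.6.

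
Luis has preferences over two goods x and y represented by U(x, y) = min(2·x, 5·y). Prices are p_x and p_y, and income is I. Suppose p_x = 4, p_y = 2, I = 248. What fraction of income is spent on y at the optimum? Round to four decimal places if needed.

share on y = 0.1667

Demand: x*(p_x,p_y,I) = 5·I/(5·p_x + 2·p_y), y* = 2·I/(5·p_x + 2·p_y).
Here 5·4 + 2·2 = 24, giving x* = 51.6667 and y* = 20.6667.
Expenditure on y: 2·20.6667 = 41.3333; share = 0.1667.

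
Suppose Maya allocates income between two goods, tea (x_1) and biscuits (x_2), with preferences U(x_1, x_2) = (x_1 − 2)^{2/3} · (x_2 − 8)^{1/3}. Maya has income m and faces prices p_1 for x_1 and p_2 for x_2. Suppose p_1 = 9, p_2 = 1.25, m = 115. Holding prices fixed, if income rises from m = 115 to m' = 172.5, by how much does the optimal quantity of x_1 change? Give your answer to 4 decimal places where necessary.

This is Cobb-Douglas in (x_1−2, x_2−8): tangency gives 2/3·p_2·(x_2−8) = 1/3·p_1·(x_1−2).
Substituting into the budget: x_1* = 2 + 2/3·(m − 2·p_1 − 8·p_2)/p_1, and x_2* = 8 + 1/3·(…)/p_2.
Discretionary income = 115 − 2·9 − 8·1.25 = 87; x_1* = 2 + 2/3·87/9 = 8.4444.
At m' = 172.5: x_1* = 12.7037. Change: 12.7037 − 8.4444 = 4.2593.

Δx_1* = 4.2593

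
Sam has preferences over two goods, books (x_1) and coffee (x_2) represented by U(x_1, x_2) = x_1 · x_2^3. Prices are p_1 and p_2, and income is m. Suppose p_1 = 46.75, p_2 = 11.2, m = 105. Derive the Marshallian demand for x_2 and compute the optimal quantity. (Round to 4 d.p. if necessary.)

Tangency: MRS = (1/3)·x_2/x_1 = p_1/p_2.
Rearranging, p_2·x_2 = 3·p_1·x_1. Substituting into the budget gives p_1·x_1·(1 + 3) = m.
Demand: x_1*(p_1,p_2,m) = 0.25·m/p_1 and x_2* = 0.75·m/p_2.
At p_1=46.75, p_2=11.2, m=105: x_2* = 0.75·105/11.2 = 7.0312.

x_2* = 7.0312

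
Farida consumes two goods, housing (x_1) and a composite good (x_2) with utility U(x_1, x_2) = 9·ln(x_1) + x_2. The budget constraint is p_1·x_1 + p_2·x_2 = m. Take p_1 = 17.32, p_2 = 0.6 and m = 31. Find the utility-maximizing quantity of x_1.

MU_x_1 = 9/x_1, MU_x_2 = 1. Tangency: 9/x_1 = p_1/p_2.
So x_1*(p_1,p_2) = 9·p_2/p_1, independent of income; and x_2* = (m − 9·p_2)/p_2.
At the given prices: x_1* = 9·0.6/17.32 = 0.3118.

x_1* = 0.3118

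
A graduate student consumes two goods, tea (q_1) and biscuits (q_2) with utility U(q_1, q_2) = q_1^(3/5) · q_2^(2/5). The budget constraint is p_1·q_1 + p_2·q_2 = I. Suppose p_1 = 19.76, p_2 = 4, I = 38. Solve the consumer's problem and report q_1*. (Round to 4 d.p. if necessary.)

Tangency: MRS = (3/2)·q_2/q_1 = p_1/p_2.
So 0.6·p_2·q_2 = 0.4·p_1·q_1; combined with the budget, a share 0.6 of income goes to q_1.
Demand: q_1*(p_1,p_2,I) = 0.6·I/p_1 and q_2* = 0.4·I/p_2.
At p_1=19.76, p_2=4, I=38: q_1* = 0.6·38/19.76 = 1.1538.

q_1* = 1.1538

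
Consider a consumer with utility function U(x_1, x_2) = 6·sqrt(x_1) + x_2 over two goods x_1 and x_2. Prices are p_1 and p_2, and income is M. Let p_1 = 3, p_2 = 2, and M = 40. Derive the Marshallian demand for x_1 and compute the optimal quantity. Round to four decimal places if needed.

x_1* = 4

MU_x_1 = 3/√x_1, MU_x_2 = 1. Tangency: 3/√x_1 = p_1/p_2.
Solve: √x_1 = 3·p_2/p_1, so x_1*(p_1,p_2) = (3·p_2/p_1)², and x_2* = (M − p_1·x_1*)/p_2.
Plugging in: x_1* = (3·2/3)² = 4.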